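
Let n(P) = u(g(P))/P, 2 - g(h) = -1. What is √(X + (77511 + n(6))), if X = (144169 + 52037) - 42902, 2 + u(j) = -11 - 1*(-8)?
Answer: √8309310/6 ≈ 480.43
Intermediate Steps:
g(h) = 3 (g(h) = 2 - 1*(-1) = 2 + 1 = 3)
u(j) = -5 (u(j) = -2 + (-11 - 1*(-8)) = -2 + (-11 + 8) = -2 - 3 = -5)
n(P) = -5/P
X = 153304 (X = 196206 - 42902 = 153304)
√(X + (77511 + n(6))) = √(153304 + (77511 - 5/6)) = √(153304 + (77511 - 5*⅙)) = √(153304 + (77511 - ⅚)) = √(153304 + 465061/6) = √(1384885/6) = √8309310/6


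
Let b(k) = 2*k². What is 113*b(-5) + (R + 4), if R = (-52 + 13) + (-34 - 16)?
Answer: 5565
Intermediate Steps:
R = -89 (R = -39 - 50 = -89)
113*b(-5) + (R + 4) = 113*(2*(-5)²) + (-89 + 4) = 113*(2*25) - 85 = 113*50 - 85 = 5650 - 85 = 5565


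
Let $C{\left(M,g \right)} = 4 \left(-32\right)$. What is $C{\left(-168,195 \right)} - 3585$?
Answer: $-3713$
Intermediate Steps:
$C{\left(M,g \right)} = -128$
$C{\left(-168,195 \right)} - 3585 = -128 - 3585 = -3713$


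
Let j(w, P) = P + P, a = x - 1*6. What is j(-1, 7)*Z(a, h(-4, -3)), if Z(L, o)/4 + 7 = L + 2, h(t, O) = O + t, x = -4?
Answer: -840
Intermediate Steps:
a = -10 (a = -4 - 1*6 = -4 - 6 = -10)
j(w, P) = 2*P
Z(L, o) = -20 + 4*L (Z(L, o) = -28 + 4*(L + 2) = -28 + 4*(2 + L) = -28 + (8 + 4*L) = -20 + 4*L)
j(-1, 7)*Z(a, h(-4, -3)) = (2*7)*(-20 + 4*(-10)) = 14*(-20 - 40) = 14*(-60) = -840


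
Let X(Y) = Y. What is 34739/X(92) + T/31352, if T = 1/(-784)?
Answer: 213470877065/565339264 ≈ 377.60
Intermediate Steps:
T = -1/784 ≈ -0.0012755
34739/X(92) + T/31352 = 34739/92 - 1/784/31352 = 34739*(1/92) - 1/784*1/31352 = 34739/92 - 1/24579968 = 213470877065/565339264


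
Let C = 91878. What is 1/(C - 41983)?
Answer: 1/49895 ≈ 2.0042e-5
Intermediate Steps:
1/(C - 41983) = 1/(91878 - 41983) = 1/49895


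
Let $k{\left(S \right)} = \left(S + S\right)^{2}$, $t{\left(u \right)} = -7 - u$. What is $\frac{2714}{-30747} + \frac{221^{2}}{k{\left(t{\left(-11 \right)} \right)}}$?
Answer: $\frac{1501540531}{1967808} \approx 763.05$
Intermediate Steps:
$k{\left(S \right)} = 4 S^{2}$ ($k{\left(S \right)} = \left(2 S\right)^{2} = 4 S^{2}$)
$\frac{2714}{-30747} + \frac{221^{2}}{k{\left(t{\left(-11 \right)} \right)}} = \frac{2714}{-30747} + \frac{221^{2}}{4 \left(-7 - -11\right)^{2}} = 2714 \left(- \frac{1}{30747}\right) + \frac{48841}{4 \left(-7 + 11\right)^{2}} = - \frac{2714}{30747} + \frac{48841}{4 \cdot 4^{2}} = - \frac{2714}{30747} + \frac{48841}{4 \cdot 16} = - \frac{2714}{30747} + \frac{48841}{64} = \frac{1501540531}{1967808}$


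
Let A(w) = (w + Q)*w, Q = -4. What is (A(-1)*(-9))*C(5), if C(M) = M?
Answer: -225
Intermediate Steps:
A(w) = w*(-4 + w) (A(w) = (w - 4)*w = (-4 + w)*w = w*(-4 + w))
(A(-1)*(-9))*C(5) = (-(-4 - 1)*(-9))*5 = (-1*(-5)*(-9))*5 = (5*(-9))*5 = -45*5 = -225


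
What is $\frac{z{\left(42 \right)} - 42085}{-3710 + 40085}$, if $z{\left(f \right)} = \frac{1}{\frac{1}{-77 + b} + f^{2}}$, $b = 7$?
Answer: $- \frac{1039322729}{898309725} \approx -1.157$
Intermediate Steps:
$z{\left(f \right)} = \frac{1}{- \frac{1}{70} + f^{2}}$ ($z{\left(f \right)} = \frac{1}{\frac{1}{-77 + 7} + f^{2}} = \frac{1}{\frac{1}{-70} + f^{2}} = \frac{1}{- \frac{1}{70} + f^{2}}$)
$\frac{z{\left(42 \right)} - 42085}{-3710 + 40085} = \frac{\frac{70}{-1 + 70 \cdot 42^{2}} - 42085}{-3710 + 40085} = \frac{\frac{70}{-1 + 70 \cdot 1764} - 42085}{36375} = \left(\frac{70}{-1 + 123480} - 42085\right) \frac{1}{36375} = \left(\frac{70}{123479} - 42085\right) \frac{1}{36375} = \left(- \frac{5196613645}{123479}\right) \frac{1}{36375} = - \frac{1039322729}{898309725}$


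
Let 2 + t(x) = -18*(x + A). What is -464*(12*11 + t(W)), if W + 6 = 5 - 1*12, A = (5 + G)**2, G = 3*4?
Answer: 2244832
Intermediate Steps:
G = 12
A = 289 (A = (5 + 12)**2 = 17**2 = 289)
W = -13 (W = -6 + (5 - 1*12) = -6 + (5 - 12) = -6 - 7 = -13)
t(x) = -5204 - 18*x (t(x) = -2 - 18*(x + 289) = -2 - 18*(289 + x) = -2 + (-5202 - 18*x) = -5204 - 18*x)
-464*(12*11 + t(W)) = -464*(12*11 + (-5204 - 18*(-13))) = -464*(132 + (-5204 + 234)) = -464*(132 - 4970) = -464*(-4838) = 2244832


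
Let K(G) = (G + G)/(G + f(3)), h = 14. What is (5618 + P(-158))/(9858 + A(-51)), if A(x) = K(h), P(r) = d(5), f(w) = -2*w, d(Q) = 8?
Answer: 11252/19723 ≈ 0.57050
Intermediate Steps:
K(G) = 2*G/(-6 + G) (K(G) = (G + G)/(G - 2*3) = (2*G)/(G - 6) = (2*G)/(-6 + G) = 2*G/(-6 + G))
P(r) = 8
A(x) = 7/2 (A(x) = 2*14/(-6 + 14) = 2*14/8 = 2*14*(1/8) = 7/2)
(5618 + P(-158))/(9858 + A(-51)) = (5618 + 8)/(9858 + 7/2) = 5626/(19723/2) = 5626*(2/19723) = 11252/19723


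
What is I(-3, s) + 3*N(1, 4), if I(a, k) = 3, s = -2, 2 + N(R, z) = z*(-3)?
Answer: -39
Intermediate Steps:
N(R, z) = -2 - 3*z (N(R, z) = -2 + z*(-3) = -2 - 3*z)
I(-3, s) + 3*N(1, 4) = 3 + 3*(-2 - 3*4) = 3 + 3*(-2 - 12) = 3 + 3*(-14) = 3 - 42 = -39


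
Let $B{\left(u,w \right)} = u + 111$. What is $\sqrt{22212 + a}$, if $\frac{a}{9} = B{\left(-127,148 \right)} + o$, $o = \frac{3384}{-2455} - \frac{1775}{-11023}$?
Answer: $\frac{3 \sqrt{1794764202739460445}}{27061465} \approx 148.52$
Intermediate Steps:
$B{\left(u,w \right)} = 111 + u$
$o = - \frac{32944207}{27061465}$ ($o = 3384 \left(- \frac{1}{2455}\right) - - \frac{1775}{11023} = - \frac{3384}{2455} + \frac{1775}{11023} = - \frac{32944207}{27061465} \approx -1.2174$)
$a = - \frac{4193348823}{27061465}$ ($a = 9 \left(\left(111 - 127\right) - \frac{32944207}{27061465}\right) = 9 \left(-16 - \frac{32944207}{27061465}\right) = 9 \left(- \frac{465927647}{27061465}\right) = - \frac{4193348823}{27061465} \approx -154.96$)
$\sqrt{22212 + a} = \sqrt{22212 - \frac{4193348823}{27061465}} = \sqrt{\frac{596895911757}{27061465}} = \frac{3 \sqrt{1794764202739460445}}{27061465}$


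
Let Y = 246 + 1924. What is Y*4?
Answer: 8680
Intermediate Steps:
Y = 2170
Y*4 = 2170*4 = 8680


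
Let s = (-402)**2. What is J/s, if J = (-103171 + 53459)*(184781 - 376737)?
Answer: 2385629168/40401 ≈ 59049.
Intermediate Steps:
J = 9542516672 (J = -49712*(-191956) = 9542516672)
s = 161604
J/s = 9542516672/161604 = 9542516672*(1/161604) = 2385629168/40401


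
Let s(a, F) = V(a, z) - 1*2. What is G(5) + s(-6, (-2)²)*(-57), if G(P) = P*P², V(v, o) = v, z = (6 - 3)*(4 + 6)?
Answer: 581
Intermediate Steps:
z = 30 (z = 3*10 = 30)
G(P) = P³
s(a, F) = -2 + a (s(a, F) = a - 1*2 = a - 2 = -2 + a)
G(5) + s(-6, (-2)²)*(-57) = 5³ + (-2 - 6)*(-57) = 125 - 8*(-57) = 125 + 456 = 581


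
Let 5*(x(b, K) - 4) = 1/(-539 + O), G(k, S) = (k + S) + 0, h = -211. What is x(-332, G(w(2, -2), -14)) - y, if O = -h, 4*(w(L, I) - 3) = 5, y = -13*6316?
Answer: 134663679/1640 ≈ 82112.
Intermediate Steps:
y = -82108
w(L, I) = 17/4 (w(L, I) = 3 + (¼)*5 = 3 + 5/4 = 17/4)
G(k, S) = S + k (G(k, S) = (S + k) + 0 = S + k)
O = 211 (O = -1*(-211) = 211)
x(b, K) = 6559/1640 (x(b, K) = 4 + 1/(5*(-539 + 211)) = 4 + (⅕)/(-328) = 4 + (⅕)*(-1/328) = 4 - 1/1640 = 6559/1640)
x(-332, G(w(2, -2), -14)) - y = 6559/1640 - 1*(-82108) = 6559/1640 + 82108 = 134663679/1640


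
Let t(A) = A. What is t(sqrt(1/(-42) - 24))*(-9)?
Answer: -3*I*sqrt(42378)/14 ≈ -44.113*I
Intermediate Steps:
t(sqrt(1/(-42) - 24))*(-9) = sqrt(1/(-42) - 24)*(-9) = sqrt(-1/42 - 24)*(-9) = sqrt(-1009/42)*(-9) = (I*sqrt(42378)/42)*(-9) = -3*I*sqrt(42378)/14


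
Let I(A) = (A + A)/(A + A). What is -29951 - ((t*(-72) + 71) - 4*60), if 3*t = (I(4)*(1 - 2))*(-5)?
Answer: -29662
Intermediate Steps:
I(A) = 1 (I(A) = (2*A)/((2*A)) = (2*A)*(1/(2*A)) = 1)
t = 5/3 (t = ((1*(1 - 2))*(-5))/3 = ((1*(-1))*(-5))/3 = (-1*(-5))/3 = (⅓)*5 = 5/3 ≈ 1.6667)
-29951 - ((t*(-72) + 71) - 4*60) = -29951 - (((5/3)*(-72) + 71) - 4*60) = -29951 - ((-120 + 71) - 1*240) = -29951 - (-49 - 240) = -29951 - 1*(-289) = -29951 + 289 = -29662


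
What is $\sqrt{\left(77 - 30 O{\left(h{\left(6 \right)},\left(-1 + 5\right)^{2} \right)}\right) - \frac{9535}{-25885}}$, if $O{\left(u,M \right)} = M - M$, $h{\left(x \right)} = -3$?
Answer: $\frac{6 \sqrt{57599302}}{5177} \approx 8.7959$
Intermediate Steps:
$O{\left(u,M \right)} = 0$
$\sqrt{\left(77 - 30 O{\left(h{\left(6 \right)},\left(-1 + 5\right)^{2} \right)}\right) - \frac{9535}{-25885}} = \sqrt{\left(77 - 0\right) - \frac{9535}{-25885}} = \sqrt{\left(77 + 0\right) - - \frac{1907}{5177}} = \sqrt{77 + \frac{1907}{5177}} = \sqrt{\frac{400536}{5177}} = \frac{6 \sqrt{57599302}}{5177}$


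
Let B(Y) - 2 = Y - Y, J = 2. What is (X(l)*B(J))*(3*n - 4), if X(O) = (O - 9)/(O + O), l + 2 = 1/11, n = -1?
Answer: -40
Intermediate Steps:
l = -21/11 (l = -2 + 1/11 = -21/11 ≈ -1.9091)
X(O) = (-9 + O)/(2*O) (X(O) = (-9 + O)/((2*O)) = (-9 + O)*(1/(2*O)) = (-9 + O)/(2*O))
B(Y) = 2 (B(Y) = 2 + (Y - Y) = 2 + 0 = 2)
(X(l)*B(J))*(3*n - 4) = (((-9 - 21/11)/(2*(-21/11)))*2)*(3*(-1) - 4) = (((½)*(-11/21)*(-120/11))*2)*(-3 - 4) = ((20/7)*2)*(-7) = (40/7)*(-7) = -40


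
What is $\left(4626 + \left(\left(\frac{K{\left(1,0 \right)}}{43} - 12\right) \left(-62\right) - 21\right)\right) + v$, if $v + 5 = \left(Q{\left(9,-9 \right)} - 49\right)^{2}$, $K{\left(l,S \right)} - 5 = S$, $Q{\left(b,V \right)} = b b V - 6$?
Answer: $\frac{26659690}{43} \approx 6.1999 \cdot 10^{5}$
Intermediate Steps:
$Q{\left(b,V \right)} = -6 + V b^{2}$ ($Q{\left(b,V \right)} = b^{2} V - 6 = V b^{2} - 6 = -6 + V b^{2}$)
$K{\left(l,S \right)} = 5 + S$
$v = 614651$ ($v = -5 + \left(\left(-6 - 9 \cdot 9^{2}\right) - 49\right)^{2} = -5 + \left(\left(-6 - 729\right) - 49\right)^{2} = -5 + \left(-735 - 49\right)^{2} = -5 + \left(-784\right)^{2} = -5 + 614656 = 614651$)
$\left(4626 + \left(\left(\frac{K{\left(1,0 \right)}}{43} - 12\right) \left(-62\right) - 21\right)\right) + v = \left(4626 - \left(21 - \left(\frac{5 + 0}{43} - 12\right) \left(-62\right)\right)\right) + 614651 = \left(4626 - \left(21 - \left(5 \cdot \frac{1}{43} - 12\right) \left(-62\right)\right)\right) + 614651 = \left(4626 - \left(21 - \left(\frac{5}{43} - 12\right) \left(-62\right)\right)\right) + 614651 = \left(4626 - - \frac{30779}{43}\right) + 614651 = \left(4626 + \left(\frac{31682}{43} - 21\right)\right) + 614651 = \left(4626 + \frac{30779}{43}\right) + 614651 = \frac{229697}{43} + 614651 = \frac{26659690}{43}$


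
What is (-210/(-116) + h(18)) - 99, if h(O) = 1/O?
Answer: -25352/261 ≈ -97.134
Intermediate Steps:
(-210/(-116) + h(18)) - 99 = (-210/(-116) + 1/18) - 99 = (-210*(-1/116) + 1/18) - 99 = (105/58 + 1/18) - 99 = 487/261 - 99 = -25352/261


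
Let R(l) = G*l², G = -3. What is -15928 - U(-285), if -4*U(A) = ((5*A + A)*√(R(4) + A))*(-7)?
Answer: -15928 + 17955*I*√37/2 ≈ -15928.0 + 54608.0*I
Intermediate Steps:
R(l) = -3*l²
U(A) = 21*A*√(-48 + A)/2 (U(A) = -(5*A + A)*√(-3*4² + A)*(-7)/4 = -(6*A)*√(-3*16 + A)*(-7)/4 = -(6*A)*√(-48 + A)*(-7)/4 = -6*A*√(-48 + A)*(-7)/4 = -(-21)*A*√(-48 + A)/2 = 21*A*√(-48 + A)/2)
-15928 - U(-285) = -15928 - 21*(-285)*√(-48 - 285)/2 = -15928 - 21*(-285)*√(-333)/2 = -15928 - 21*(-285)*3*I*√37/2 = -15928 - (-17955)*I*√37/2 = -15928 + 17955*I*√37/2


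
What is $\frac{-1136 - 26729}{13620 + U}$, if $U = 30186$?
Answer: $- \frac{27865}{43806} \approx -0.6361$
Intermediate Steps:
$\frac{-1136 - 26729}{13620 + U} = \frac{-1136 - 26729}{13620 + 30186} = - \frac{27865}{43806}$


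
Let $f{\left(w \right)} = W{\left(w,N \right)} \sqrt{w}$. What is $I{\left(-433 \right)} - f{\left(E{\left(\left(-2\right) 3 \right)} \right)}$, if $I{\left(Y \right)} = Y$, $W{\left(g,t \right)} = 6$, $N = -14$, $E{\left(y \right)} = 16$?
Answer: $-457$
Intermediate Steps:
$f{\left(w \right)} = 6 \sqrt{w}$
$I{\left(-433 \right)} - f{\left(E{\left(\left(-2\right) 3 \right)} \right)} = -433 - 6 \sqrt{16} = -433 - 6 \cdot 4 = -433 - 24 = -457$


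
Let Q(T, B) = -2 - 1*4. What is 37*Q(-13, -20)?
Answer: -222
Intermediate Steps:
Q(T, B) = -6 (Q(T, B) = -2 - 4 = -6)
37*Q(-13, -20) = 37*(-6) = -222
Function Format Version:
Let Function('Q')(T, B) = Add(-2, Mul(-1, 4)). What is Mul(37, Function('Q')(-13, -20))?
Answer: -222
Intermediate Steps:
Function('Q')(T, B) = -6 (Function('Q')(T, B) = Add(-2, -4) = -6)
Mul(37, Function('Q')(-13, -20)) = Mul(37, -6) = -222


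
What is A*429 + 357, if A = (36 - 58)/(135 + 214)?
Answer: 115155/349 ≈ 329.96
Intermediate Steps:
A = -22/349 ≈ -0.063037
A*429 + 357 = -22/349*429 + 357 = -9438/349 + 357 = 115155/349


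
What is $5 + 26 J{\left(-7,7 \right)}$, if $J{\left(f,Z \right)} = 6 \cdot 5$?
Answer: $785$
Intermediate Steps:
$J{\left(f,Z \right)} = 30$
$5 + 26 J{\left(-7,7 \right)} = 5 + 26 \cdot 30 = 5 + 780 = 785$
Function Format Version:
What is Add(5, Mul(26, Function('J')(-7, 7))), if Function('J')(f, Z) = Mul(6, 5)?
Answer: 785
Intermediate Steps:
Function('J')(f, Z) = 30
Add(5, Mul(26, Function('J')(-7, 7))) = Add(5, Mul(26, 30)) = Add(5, 780) = 785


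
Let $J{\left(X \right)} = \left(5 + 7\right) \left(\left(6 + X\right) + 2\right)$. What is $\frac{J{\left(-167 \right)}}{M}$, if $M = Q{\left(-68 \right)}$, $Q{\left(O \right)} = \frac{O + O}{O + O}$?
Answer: $-1908$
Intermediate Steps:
$J{\left(X \right)} = 96 + 12 X$ ($J{\left(X \right)} = 12 \left(8 + X\right) = 96 + 12 X$)
$Q{\left(O \right)} = 1$ ($Q{\left(O \right)} = \frac{2 O}{2 O} = 2 O \frac{1}{2 O} = 1$)
$M = 1$
$\frac{J{\left(-167 \right)}}{M} = \frac{96 + 12 \left(-167\right)}{1} = \left(96 - 2004\right) 1 = \left(-1908\right) 1 = -1908$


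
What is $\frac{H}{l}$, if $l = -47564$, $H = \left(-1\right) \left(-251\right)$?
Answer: $- \frac{251}{47564} \approx -0.0052771$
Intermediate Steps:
$H = 251$
$\frac{H}{l} = \frac{251}{-47564} = 251 \left(- \frac{1}{47564}\right) = - \frac{251}{47564}$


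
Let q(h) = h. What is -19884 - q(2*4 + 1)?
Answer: -19893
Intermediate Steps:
-19884 - q(2*4 + 1) = -19884 - (2*4 + 1) = -19884 - (8 + 1) = -19884 - 1*9 = -19884 - 9 = -19893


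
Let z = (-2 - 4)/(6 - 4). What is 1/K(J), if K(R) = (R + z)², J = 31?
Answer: 1/784 ≈ 0.0012755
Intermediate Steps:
z = -3 (z = -6/2 = -6*½ = -3)
K(R) = (-3 + R)² (K(R) = (R - 3)² = (-3 + R)²)
1/K(J) = 1/((-3 + 31)²) = 1/(28²) = 1/784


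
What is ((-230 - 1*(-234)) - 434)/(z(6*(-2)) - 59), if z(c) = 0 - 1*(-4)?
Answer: 86/11 ≈ 7.8182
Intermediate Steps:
z(c) = 4 (z(c) = 0 + 4 = 4)
((-230 - 1*(-234)) - 434)/(z(6*(-2)) - 59) = ((-230 - 1*(-234)) - 434)/(4 - 59) = ((-230 + 234) - 434)/(-55) = (4 - 434)*(-1/55) = -430*(-1/55) = 86/11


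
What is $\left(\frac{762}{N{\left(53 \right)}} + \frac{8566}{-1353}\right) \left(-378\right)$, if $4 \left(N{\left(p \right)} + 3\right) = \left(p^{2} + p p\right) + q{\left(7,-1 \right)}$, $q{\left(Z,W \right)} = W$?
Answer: $\frac{5529949236}{2527855} \approx 2187.6$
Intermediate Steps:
$N{\left(p \right)} = - \frac{13}{4} + \frac{p^{2}}{2}$ ($N{\left(p \right)} = -3 + \frac{\left(p^{2} + p p\right) - 1}{4} = -3 + \frac{\left(p^{2} + p^{2}\right) - 1}{4} = -3 + \frac{2 p^{2} - 1}{4} = -3 + \frac{-1 + 2 p^{2}}{4} = -3 + \left(- \frac{1}{4} + \frac{p^{2}}{2}\right) = - \frac{13}{4} + \frac{p^{2}}{2}$)
$\left(\frac{762}{N{\left(53 \right)}} + \frac{8566}{-1353}\right) \left(-378\right) = \left(\frac{762}{- \frac{13}{4} + \frac{53^{2}}{2}} + \frac{8566}{-1353}\right) \left(-378\right) = \left(\frac{762}{- \frac{13}{4} + \frac{1}{2} \cdot 2809} + 8566 \left(- \frac{1}{1353}\right)\right) \left(-378\right) = \left(\frac{762}{- \frac{13}{4} + \frac{2809}{2}} - \frac{8566}{1353}\right) \left(-378\right) = \left(\frac{762}{\frac{5605}{4}} - \frac{8566}{1353}\right) \left(-378\right) = \left(762 \cdot \frac{4}{5605} - \frac{8566}{1353}\right) \left(-378\right) = \left(\frac{3048}{5605} - \frac{8566}{1353}\right) \left(-378\right) = \left(- \frac{43888486}{7583565}\right) \left(-378\right) = \frac{5529949236}{2527855}$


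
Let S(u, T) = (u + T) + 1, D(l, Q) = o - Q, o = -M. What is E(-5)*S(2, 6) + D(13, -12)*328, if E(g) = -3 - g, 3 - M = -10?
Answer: -310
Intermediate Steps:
M = 13 (M = 3 - 1*(-10) = 3 + 10 = 13)
o = -13 (o = -1*13 = -13)
D(l, Q) = -13 - Q
S(u, T) = 1 + T + u (S(u, T) = (T + u) + 1 = 1 + T + u)
E(-5)*S(2, 6) + D(13, -12)*328 = (-3 - 1*(-5))*(1 + 6 + 2) + (-13 - 1*(-12))*328 = (-3 + 5)*9 + (-13 + 12)*328 = 2*9 - 1*328 = 18 - 328 = -310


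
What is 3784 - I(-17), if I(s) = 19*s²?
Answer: -1707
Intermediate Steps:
3784 - I(-17) = 3784 - 19*(-17)² = 3784 - 19*289 = 3784 - 1*5491 = 3784 - 5491 = -1707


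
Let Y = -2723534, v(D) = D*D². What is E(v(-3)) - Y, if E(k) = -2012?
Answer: 2721522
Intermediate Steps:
v(D) = D³
E(v(-3)) - Y = -2012 - 1*(-2723534) = -2012 + 2723534 = 2721522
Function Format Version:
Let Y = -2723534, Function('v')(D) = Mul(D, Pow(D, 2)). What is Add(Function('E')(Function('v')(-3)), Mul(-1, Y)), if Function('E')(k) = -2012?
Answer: 2721522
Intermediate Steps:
Function('v')(D) = Pow(D, 3)
Add(Function('E')(Function('v')(-3)), Mul(-1, Y)) = Add(-2012, Mul(-1, -2723534)) = Add(-2012, 2723534) = 2721522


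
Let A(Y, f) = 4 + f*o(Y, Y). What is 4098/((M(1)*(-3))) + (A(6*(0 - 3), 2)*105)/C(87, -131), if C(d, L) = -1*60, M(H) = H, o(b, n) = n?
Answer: -1310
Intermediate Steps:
C(d, L) = -60
A(Y, f) = 4 + Y*f (A(Y, f) = 4 + f*Y = 4 + Y*f)
4098/((M(1)*(-3))) + (A(6*(0 - 3), 2)*105)/C(87, -131) = 4098/((1*(-3))) + ((4 + (6*(0 - 3))*2)*105)/(-60) = 4098/(-3) + ((4 + (6*(-3))*2)*105)*(-1/60) = 4098*(-⅓) + ((4 - 18*2)*105)*(-1/60) = -1366 + ((4 - 36)*105)*(-1/60) = -1366 - 32*105*(-1/60) = -1366 - 3360*(-1/60) = -1366 + 56 = -1310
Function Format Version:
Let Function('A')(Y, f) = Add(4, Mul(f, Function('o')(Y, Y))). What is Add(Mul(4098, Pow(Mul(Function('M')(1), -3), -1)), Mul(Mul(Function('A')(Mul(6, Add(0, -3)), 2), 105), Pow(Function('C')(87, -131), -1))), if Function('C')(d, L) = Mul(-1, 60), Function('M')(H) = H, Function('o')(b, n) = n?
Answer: -1310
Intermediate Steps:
Function('C')(d, L) = -60
Function('A')(Y, f) = Add(4, Mul(Y, f)) (Function('A')(Y, f) = Add(4, Mul(f, Y)) = Add(4, Mul(Y, f)))
Add(Mul(4098, Pow(Mul(Function('M')(1), -3), -1)), Mul(Mul(Function('A')(Mul(6, Add(0, -3)), 2), 105), Pow(Function('C')(87, -131), -1))) = Add(Mul(4098, Pow(Mul(1, -3), -1)), Mul(Mul(Add(4, Mul(Mul(6, Add(0, -3)), 2)), 105), Pow(-60, -1))) = Add(Mul(4098, Pow(-3, -1)), Mul(Mul(Add(4, Mul(Mul(6, -3), 2)), 105), Rational(-1, 60))) = Add(Mul(4098, Rational(-1, 3)), Mul(Mul(Add(4, Mul(-18, 2)), 105), Rational(-1, 60))) = Add(-1366, Mul(Mul(Add(4, -36), 105), Rational(-1, 60))) = Add(-1366, Mul(Mul(-32, 105), Rational(-1, 60))) = Add(-1366, Mul(-3360, Rational(-1, 60))) = Add(-1366, 56) = -1310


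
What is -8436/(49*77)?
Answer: -8436/3773 ≈ -2.2359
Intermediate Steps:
-8436/(49*77) = -8436/3773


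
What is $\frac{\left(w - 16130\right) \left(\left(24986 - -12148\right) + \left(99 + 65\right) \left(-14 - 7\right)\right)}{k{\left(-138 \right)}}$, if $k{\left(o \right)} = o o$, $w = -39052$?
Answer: $- \frac{51641155}{529} \approx -97620.0$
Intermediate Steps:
$k{\left(o \right)} = o^{2}$
$\frac{\left(w - 16130\right) \left(\left(24986 - -12148\right) + \left(99 + 65\right) \left(-14 - 7\right)\right)}{k{\left(-138 \right)}} = \frac{\left(-39052 - 16130\right) \left(\left(24986 - -12148\right) + \left(99 + 65\right) \left(-14 - 7\right)\right)}{\left(-138\right)^{2}} = \frac{\left(-55182\right) \left(\left(24986 + 12148\right) + 164 \left(-14 - 7\right)\right)}{19044} = - 55182 \left(37134 + 164 \left(-21\right)\right) \frac{1}{19044} = - 55182 \left(37134 - 3444\right) \frac{1}{19044} = \left(-55182\right) 33690 \cdot \frac{1}{19044} = \left(-1859081580\right) \frac{1}{19044} = - \frac{51641155}{529}$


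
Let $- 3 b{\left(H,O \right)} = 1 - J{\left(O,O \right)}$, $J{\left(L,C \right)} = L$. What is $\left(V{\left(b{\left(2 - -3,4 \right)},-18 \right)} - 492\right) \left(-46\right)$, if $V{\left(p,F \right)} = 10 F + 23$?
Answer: $29854$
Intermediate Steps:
$b{\left(H,O \right)} = - \frac{1}{3} + \frac{O}{3}$ ($b{\left(H,O \right)} = - \frac{1 - O}{3} = - \frac{1}{3} + \frac{O}{3}$)
$V{\left(p,F \right)} = 23 + 10 F$
$\left(V{\left(b{\left(2 - -3,4 \right)},-18 \right)} - 492\right) \left(-46\right) = \left(\left(23 + 10 \left(-18\right)\right) - 492\right) \left(-46\right) = \left(\left(23 - 180\right) - 492\right) \left(-46\right) = \left(-157 - 492\right) \left(-46\right) = \left(-649\right) \left(-46\right) = 29854$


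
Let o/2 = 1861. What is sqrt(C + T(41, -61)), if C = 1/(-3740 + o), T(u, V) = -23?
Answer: I*sqrt(830)/6 ≈ 4.8016*I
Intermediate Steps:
o = 3722 (o = 2*1861 = 3722)
C = -1/18 (C = 1/(-3740 + 3722) = 1/(-18) = -1/18 ≈ -0.055556)
sqrt(C + T(41, -61)) = sqrt(-1/18 - 23) = sqrt(-415/18) = I*sqrt(830)/6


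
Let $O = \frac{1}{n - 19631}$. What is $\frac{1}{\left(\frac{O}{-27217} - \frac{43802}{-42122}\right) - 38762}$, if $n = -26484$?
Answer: $- \frac{26433912884255}{1024603843012544794} \approx -2.5799 \cdot 10^{-5}$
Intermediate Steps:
$O = - \frac{1}{46115}$ ($O = \frac{1}{-26484 - 19631} = \frac{1}{-46115} = - \frac{1}{46115} \approx -2.1685 \cdot 10^{-5}$)
$\frac{1}{\left(\frac{O}{-27217} - \frac{43802}{-42122}\right) - 38762} = \frac{1}{\left(- \frac{1}{46115 \left(-27217\right)} - \frac{43802}{-42122}\right) - 38762} = \frac{1}{\left(\left(- \frac{1}{46115}\right) \left(- \frac{1}{27217}\right) - - \frac{21901}{21061}\right) - 38762} = \frac{1}{\left(\frac{1}{1255111955} + \frac{21901}{21061}\right) - 38762} = \frac{1}{\frac{27488206947516}{26433912884255} - 38762} = \frac{1}{- \frac{1024603843012544794}{26433912884255}} = - \frac{26433912884255}{1024603843012544794}$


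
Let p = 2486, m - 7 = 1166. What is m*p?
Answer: 2916078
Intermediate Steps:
m = 1173 (m = 7 + 1166 = 1173)
m*p = 1173*2486 = 2916078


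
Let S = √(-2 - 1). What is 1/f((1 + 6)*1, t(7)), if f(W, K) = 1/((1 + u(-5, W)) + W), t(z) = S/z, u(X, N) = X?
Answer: 3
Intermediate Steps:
S = I*√3 (S = √(-3) = I*√3 ≈ 1.732*I)
t(z) = I*√3/z (t(z) = (I*√3)/z = I*√3/z)
f(W, K) = 1/(-4 + W) (f(W, K) = 1/((1 - 5) + W) = 1/(-4 + W))
1/f((1 + 6)*1, t(7)) = 1/(1/(-4 + (1 + 6)*1)) = 1/(1/(-4 + 7*1)) = 1/(1/(-4 + 7)) = 1/(1/3) = 1/(⅓) = 3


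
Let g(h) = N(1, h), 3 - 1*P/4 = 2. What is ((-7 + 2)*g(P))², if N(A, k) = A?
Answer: 25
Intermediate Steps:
P = 4 (P = 12 - 4*2 = 12 - 8 = 4)
g(h) = 1
((-7 + 2)*g(P))² = ((-7 + 2)*1)² = (-5*1)² = (-5)² = 25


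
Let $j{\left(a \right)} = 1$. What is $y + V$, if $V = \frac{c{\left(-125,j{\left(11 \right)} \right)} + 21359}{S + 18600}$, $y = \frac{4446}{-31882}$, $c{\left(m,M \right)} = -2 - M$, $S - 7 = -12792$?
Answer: $\frac{17237329}{4878785} \approx 3.5331$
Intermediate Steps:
$S = -12785$ ($S = 7 - 12792 = -12785$)
$y = - \frac{117}{839}$ ($y = 4446 \left(- \frac{1}{31882}\right) = - \frac{117}{839} \approx -0.13945$)
$V = \frac{21356}{5815}$ ($V = \frac{\left(-2 - 1\right) + 21359}{-12785 + 18600} = \frac{\left(-2 - 1\right) + 21359}{5815} = \left(-3 + 21359\right) \frac{1}{5815} = 21356 \cdot \frac{1}{5815} = \frac{21356}{5815} \approx 3.6726$)
$y + V = - \frac{117}{839} + \frac{21356}{5815} = \frac{17237329}{4878785}$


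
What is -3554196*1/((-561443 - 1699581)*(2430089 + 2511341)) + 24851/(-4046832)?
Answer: -2169048291344291/353234428131223080 ≈ -0.0061405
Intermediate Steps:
-3554196*1/((-561443 - 1699581)*(2430089 + 2511341)) + 24851/(-4046832) = -3554196/((-2261024*4941430)) + 24851*(-1/4046832) = -3554196/(-11172691824320) - 24851/4046832 = -3554196*(-1/11172691824320) - 24851/4046832 = 888549/2793172956080 - 24851/4046832 = -2169048291344291/353234428131223080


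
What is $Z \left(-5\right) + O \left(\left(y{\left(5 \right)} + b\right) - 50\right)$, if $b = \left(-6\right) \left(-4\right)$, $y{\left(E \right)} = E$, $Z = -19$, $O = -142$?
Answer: $3077$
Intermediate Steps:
$b = 24$
$Z \left(-5\right) + O \left(\left(y{\left(5 \right)} + b\right) - 50\right) = \left(-19\right) \left(-5\right) - 142 \left(\left(5 + 24\right) - 50\right) = 95 - 142 \left(29 - 50\right) = 95 - -2982 = 95 + 2982 = 3077$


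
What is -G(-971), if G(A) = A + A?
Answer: 1942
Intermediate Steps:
G(A) = 2*A
-G(-971) = -2*(-971) = -1*(-1942) = 1942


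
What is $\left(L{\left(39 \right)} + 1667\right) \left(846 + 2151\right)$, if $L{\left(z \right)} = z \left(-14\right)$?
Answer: $3359637$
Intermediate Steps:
$L{\left(z \right)} = - 14 z$
$\left(L{\left(39 \right)} + 1667\right) \left(846 + 2151\right) = \left(\left(-14\right) 39 + 1667\right) \left(846 + 2151\right) = \left(-546 + 1667\right) 2997 = 1121 \cdot 2997 = 3359637$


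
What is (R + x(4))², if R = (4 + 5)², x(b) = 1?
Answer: 6724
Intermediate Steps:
R = 81 (R = 9² = 81)
(R + x(4))² = (81 + 1)² = 82² = 6724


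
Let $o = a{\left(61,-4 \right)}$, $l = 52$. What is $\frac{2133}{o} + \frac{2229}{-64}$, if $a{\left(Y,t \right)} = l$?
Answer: $\frac{5151}{832} \approx 6.1911$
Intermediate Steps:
$a{\left(Y,t \right)} = 52$
$o = 52$
$\frac{2133}{o} + \frac{2229}{-64} = \frac{2133}{52} + \frac{2229}{-64} = 2133 \cdot \frac{1}{52} + 2229 \left(- \frac{1}{64}\right) = \frac{2133}{52} - \frac{2229}{64} = \frac{5151}{832}$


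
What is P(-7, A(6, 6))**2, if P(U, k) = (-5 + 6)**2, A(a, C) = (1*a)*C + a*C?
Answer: 1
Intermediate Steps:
A(a, C) = 2*C*a (A(a, C) = a*C + C*a = C*a + C*a = 2*C*a)
P(U, k) = 1 (P(U, k) = 1**2 = 1)
P(-7, A(6, 6))**2 = 1**2 = 1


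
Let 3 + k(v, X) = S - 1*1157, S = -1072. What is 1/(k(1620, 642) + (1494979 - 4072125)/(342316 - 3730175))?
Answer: -3387859/7559124142 ≈ -0.00044818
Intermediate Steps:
k(v, X) = -2232 (k(v, X) = -3 + (-1072 - 1*1157) = -3 + (-1072 - 1157) = -3 - 2229 = -2232)
1/(k(1620, 642) + (1494979 - 4072125)/(342316 - 3730175)) = 1/(-2232 + (1494979 - 4072125)/(342316 - 3730175)) = 1/(-2232 - 2577146/(-3387859)) = 1/(-2232 - 2577146*(-1/3387859)) = 1/(-2232 + 2577146/3387859) = 1/(-7559124142/3387859) = -3387859/7559124142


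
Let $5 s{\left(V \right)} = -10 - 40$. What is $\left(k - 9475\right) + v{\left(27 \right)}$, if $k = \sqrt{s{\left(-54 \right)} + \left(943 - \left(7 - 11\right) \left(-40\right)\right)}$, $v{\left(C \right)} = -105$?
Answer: $-9580 + \sqrt{773} \approx -9552.2$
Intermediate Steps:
$s{\left(V \right)} = -10$ ($s{\left(V \right)} = \frac{-10 - 40}{5} = \frac{1}{5} \left(-50\right) = -10$)
$k = \sqrt{773}$ ($k = \sqrt{-10 + \left(943 - \left(7 - 11\right) \left(-40\right)\right)} = \sqrt{-10 + \left(943 - \left(-4\right) \left(-40\right)\right)} = \sqrt{-10 + \left(943 - 160\right)} = \sqrt{-10 + 783} = \sqrt{773} \approx 27.803$)
$\left(k - 9475\right) + v{\left(27 \right)} = \left(\sqrt{773} - 9475\right) - 105 = \left(-9475 + \sqrt{773}\right) - 105 = -9580 + \sqrt{773}$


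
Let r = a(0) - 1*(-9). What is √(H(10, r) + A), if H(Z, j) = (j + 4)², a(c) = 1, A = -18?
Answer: √178 ≈ 13.342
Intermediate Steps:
r = 10 (r = 1 - 1*(-9) = 1 + 9 = 10)
H(Z, j) = (4 + j)²
√(H(10, r) + A) = √((4 + 10)² - 18) = √(14² - 18) = √(196 - 18) = √178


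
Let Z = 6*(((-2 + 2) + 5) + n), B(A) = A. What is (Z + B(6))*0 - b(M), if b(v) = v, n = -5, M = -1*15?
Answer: 15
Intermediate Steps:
M = -15
Z = 0 (Z = 6*(((-2 + 2) + 5) - 5) = 6*((0 + 5) - 5) = 6*(5 - 5) = 6*0 = 0)
(Z + B(6))*0 - b(M) = (0 + 6)*0 - 1*(-15) = 6*0 + 15 = 0 + 15 = 15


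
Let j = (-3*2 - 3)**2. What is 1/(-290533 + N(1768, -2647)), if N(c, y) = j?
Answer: -1/290452 ≈ -3.4429e-6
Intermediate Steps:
j = 81 (j = (-6 - 3)**2 = (-9)**2 = 81)
N(c, y) = 81
1/(-290533 + N(1768, -2647)) = 1/(-290533 + 81) = 1/(-290452) = -1/290452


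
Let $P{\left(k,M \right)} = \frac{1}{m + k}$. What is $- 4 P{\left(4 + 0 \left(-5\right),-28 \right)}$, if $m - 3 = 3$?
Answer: $- \frac{2}{5} \approx -0.4$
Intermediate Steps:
$m = 6$ ($m = 3 + 3 = 6$)
$P{\left(k,M \right)} = \frac{1}{6 + k}$
$- 4 P{\left(4 + 0 \left(-5\right),-28 \right)} = - \frac{4}{6 + \left(4 + 0 \left(-5\right)\right)} = - \frac{4}{6 + \left(4 + 0\right)} = - \frac{4}{6 + 4} = - \frac{4}{10} = \left(-4\right) \frac{1}{10} = - \frac{2}{5}$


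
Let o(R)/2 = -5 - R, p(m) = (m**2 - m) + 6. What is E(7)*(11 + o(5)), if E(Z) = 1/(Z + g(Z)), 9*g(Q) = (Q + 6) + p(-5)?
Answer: -81/112 ≈ -0.72321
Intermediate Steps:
p(m) = 6 + m**2 - m
g(Q) = 14/3 + Q/9 (g(Q) = ((Q + 6) + (6 + (-5)**2 - 1*(-5)))/9 = ((6 + Q) + (6 + 25 + 5))/9 = ((6 + Q) + 36)/9 = (42 + Q)/9 = 14/3 + Q/9)
E(Z) = 1/(14/3 + 10*Z/9) (E(Z) = 1/(Z + (14/3 + Z/9)) = 1/(14/3 + 10*Z/9))
o(R) = -10 - 2*R (o(R) = 2*(-5 - R) = -10 - 2*R)
E(7)*(11 + o(5)) = (9/(2*(21 + 5*7)))*(11 + (-10 - 2*5)) = (9/(2*(21 + 35)))*(11 + (-10 - 10)) = ((9/2)/56)*(11 - 20) = ((9/2)*(1/56))*(-9) = (9/112)*(-9) = -81/112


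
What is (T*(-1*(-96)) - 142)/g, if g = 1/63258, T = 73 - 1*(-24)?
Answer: 580075860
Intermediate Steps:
T = 97 (T = 73 + 24 = 97)
g = 1/63258 ≈ 1.5808e-5
(T*(-1*(-96)) - 142)/g = (97*(-1*(-96)) - 142)/(1/63258) = (97*96 - 142)*63258 = (9312 - 142)*63258 = 9170*63258 = 580075860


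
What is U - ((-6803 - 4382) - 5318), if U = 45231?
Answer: 61734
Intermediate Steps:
U - ((-6803 - 4382) - 5318) = 45231 - ((-6803 - 4382) - 5318) = 45231 - (-11185 - 5318) = 45231 - 1*(-16503) = 45231 + 16503 = 61734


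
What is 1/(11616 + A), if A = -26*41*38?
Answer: -1/28892 ≈ -3.4612e-5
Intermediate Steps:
A = -40508 (A = -1066*38 = -40508)
1/(11616 + A) = 1/(11616 - 40508) = 1/(-28892) = -1/28892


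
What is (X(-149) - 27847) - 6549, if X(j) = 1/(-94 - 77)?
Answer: -5881717/171 ≈ -34396.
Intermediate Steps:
X(j) = -1/171 (X(j) = 1/(-171) = -1/171)
(X(-149) - 27847) - 6549 = (-1/171 - 27847) - 6549 = -4761838/171 - 6549 = -5881717/171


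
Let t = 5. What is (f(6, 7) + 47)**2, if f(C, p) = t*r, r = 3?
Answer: 3844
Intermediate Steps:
f(C, p) = 15 (f(C, p) = 5*3 = 15)
(f(6, 7) + 47)**2 = (15 + 47)**2 = 62**2 = 3844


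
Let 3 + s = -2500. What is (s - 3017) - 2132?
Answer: -7652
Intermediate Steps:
s = -2503 (s = -3 - 2500 = -2503)
(s - 3017) - 2132 = (-2503 - 3017) - 2132 = -5520 - 2132 = -7652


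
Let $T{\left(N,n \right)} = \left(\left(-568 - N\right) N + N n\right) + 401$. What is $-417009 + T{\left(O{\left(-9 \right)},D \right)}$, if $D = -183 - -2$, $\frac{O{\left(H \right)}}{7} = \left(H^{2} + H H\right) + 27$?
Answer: $-3157864$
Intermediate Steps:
$O{\left(H \right)} = 189 + 14 H^{2}$ ($O{\left(H \right)} = 7 \left(\left(H^{2} + H H\right) + 27\right) = 7 \left(\left(H^{2} + H^{2}\right) + 27\right) = 7 \left(2 H^{2} + 27\right) = 7 \left(27 + 2 H^{2}\right) = 189 + 14 H^{2}$)
$D = -181$ ($D = -183 + 2 = -181$)
$T{\left(N,n \right)} = 401 + N n + N \left(-568 - N\right)$ ($T{\left(N,n \right)} = \left(N \left(-568 - N\right) + N n\right) + 401 = \left(N n + N \left(-568 - N\right)\right) + 401 = 401 + N n + N \left(-568 - N\right)$)
$-417009 + T{\left(O{\left(-9 \right)},D \right)} = -417009 + \left(401 - \left(189 + 14 \left(-9\right)^{2}\right)^{2} - 568 \left(189 + 14 \left(-9\right)^{2}\right) + \left(189 + 14 \left(-9\right)^{2}\right) \left(-181\right)\right) = -417009 + \left(401 - \left(189 + 14 \cdot 81\right)^{2} - 568 \left(189 + 14 \cdot 81\right) + \left(189 + 14 \cdot 81\right) \left(-181\right)\right) = -417009 + \left(401 - \left(189 + 1134\right)^{2} - 568 \left(189 + 1134\right) + \left(189 + 1134\right) \left(-181\right)\right) = -417009 + \left(401 - 1323^{2} - 751464 + 1323 \left(-181\right)\right) = -417009 - 2740855 = -3157864$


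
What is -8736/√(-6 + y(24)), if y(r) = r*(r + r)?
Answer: -1456*√1146/191 ≈ -258.06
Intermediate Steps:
y(r) = 2*r² (y(r) = r*(2*r) = 2*r²)
-8736/√(-6 + y(24)) = -8736/√(-6 + 2*24²) = -8736/√(-6 + 2*576) = -8736/√(-6 + 1152) = -8736*√1146/1146 = -1456*√1146/191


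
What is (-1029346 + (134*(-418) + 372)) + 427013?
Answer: -657973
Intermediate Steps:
(-1029346 + (134*(-418) + 372)) + 427013 = (-1029346 + (-56012 + 372)) + 427013 = (-1029346 - 55640) + 427013 = -1084986 + 427013 = -657973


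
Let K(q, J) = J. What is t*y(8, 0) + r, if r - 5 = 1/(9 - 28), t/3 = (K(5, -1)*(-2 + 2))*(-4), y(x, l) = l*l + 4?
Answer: 94/19 ≈ 4.9474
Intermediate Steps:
y(x, l) = 4 + l**2 (y(x, l) = l**2 + 4 = 4 + l**2)
t = 0 (t = 3*(-(-2 + 2)*(-4)) = 3*(-1*0*(-4)) = 3*(0*(-4)) = 3*0 = 0)
r = 94/19 (r = 5 + 1/(9 - 28) = 5 + 1/(-19) = 5 - 1/19 = 94/19 ≈ 4.9474)
t*y(8, 0) + r = 0*(4 + 0**2) + 94/19 = 0*(4 + 0) + 94/19 = 0*4 + 94/19 = 0 + 94/19 = 94/19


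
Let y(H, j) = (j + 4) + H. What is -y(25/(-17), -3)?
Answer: 8/17 ≈ 0.47059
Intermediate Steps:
y(H, j) = 4 + H + j (y(H, j) = (4 + j) + H = 4 + H + j)
-y(25/(-17), -3) = -(4 + 25/(-17) - 3) = -(4 + 25*(-1/17) - 3) = -(4 - 25/17 - 3) = -1*(-8/17) = 8/17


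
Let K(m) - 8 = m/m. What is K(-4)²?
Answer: 81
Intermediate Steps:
K(m) = 9 (K(m) = 8 + m/m = 8 + 1 = 9)
K(-4)² = 9² = 81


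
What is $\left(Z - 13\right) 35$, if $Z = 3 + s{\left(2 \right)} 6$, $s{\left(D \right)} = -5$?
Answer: $-1400$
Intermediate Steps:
$Z = -27$ ($Z = 3 - 30 = -27$)
$\left(Z - 13\right) 35 = \left(-27 - 13\right) 35 = \left(-40\right) 35 = -1400$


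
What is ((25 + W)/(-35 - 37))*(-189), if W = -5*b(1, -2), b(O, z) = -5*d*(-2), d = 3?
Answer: -2625/8 ≈ -328.13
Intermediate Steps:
b(O, z) = 30 (b(O, z) = -5*3*(-2) = -15*(-2) = 30)
W = -150 (W = -5*30 = -150)
((25 + W)/(-35 - 37))*(-189) = ((25 - 150)/(-35 - 37))*(-189) = -125/(-72)*(-189) = -125*(-1/72)*(-189) = (125/72)*(-189) = -2625/8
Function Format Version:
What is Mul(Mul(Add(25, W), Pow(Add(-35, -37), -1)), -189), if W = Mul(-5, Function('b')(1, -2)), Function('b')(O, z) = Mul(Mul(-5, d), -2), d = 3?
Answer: Rational(-2625, 8) ≈ -328.13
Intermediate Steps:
Function('b')(O, z) = 30 (Function('b')(O, z) = Mul(Mul(-5, 3), -2) = Mul(-15, -2) = 30)
W = -150 (W = Mul(-5, 30) = -150)
Mul(Mul(Add(25, W), Pow(Add(-35, -37), -1)), -189) = Mul(Mul(Add(25, -150), Pow(Add(-35, -37), -1)), -189) = Mul(Mul(-125, Pow(-72, -1)), -189) = Mul(Mul(-125, Rational(-1, 72)), -189) = Mul(Rational(125, 72), -189) = Rational(-2625, 8)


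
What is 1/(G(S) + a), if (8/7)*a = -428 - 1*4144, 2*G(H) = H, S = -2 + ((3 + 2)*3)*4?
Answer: -2/7943 ≈ -0.00025179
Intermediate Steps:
S = 58 (S = -2 + (5*3)*4 = -2 + 15*4 = -2 + 60 = 58)
G(H) = H/2
a = -8001/2 (a = 7*(-428 - 1*4144)/8 = 7*(-428 - 4144)/8 = (7/8)*(-4572) = -8001/2 ≈ -4000.5)
1/(G(S) + a) = 1/((½)*58 - 8001/2) = 1/(29 - 8001/2) = 1/(-7943/2) = -2/7943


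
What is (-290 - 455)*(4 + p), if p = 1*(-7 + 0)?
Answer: 2235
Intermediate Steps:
p = -7 (p = 1*(-7) = -7)
(-290 - 455)*(4 + p) = (-290 - 455)*(4 - 7) = -745*(-3) = 2235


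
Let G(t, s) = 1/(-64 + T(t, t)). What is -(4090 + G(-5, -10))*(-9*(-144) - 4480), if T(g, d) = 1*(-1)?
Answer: 846463216/65 ≈ 1.3023e+7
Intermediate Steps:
T(g, d) = -1
G(t, s) = -1/65 (G(t, s) = 1/(-64 - 1) = 1/(-65) = -1/65)
-(4090 + G(-5, -10))*(-9*(-144) - 4480) = -(4090 - 1/65)*(-9*(-144) - 4480) = -265849*(1296 - 4480)/65 = -265849*(-3184)/65 = -1*(-846463216/65) = 846463216/65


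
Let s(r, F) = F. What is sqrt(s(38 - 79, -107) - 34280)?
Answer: I*sqrt(34387) ≈ 185.44*I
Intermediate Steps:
sqrt(s(38 - 79, -107) - 34280) = sqrt(-107 - 34280) = sqrt(-34387) = I*sqrt(34387)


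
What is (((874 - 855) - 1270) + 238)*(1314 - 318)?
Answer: -1008948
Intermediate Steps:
(((874 - 855) - 1270) + 238)*(1314 - 318) = ((19 - 1270) + 238)*996 = (-1251 + 238)*996 = -1013*996 = -1008948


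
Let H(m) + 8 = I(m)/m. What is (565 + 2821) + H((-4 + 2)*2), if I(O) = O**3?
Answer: 3394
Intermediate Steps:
H(m) = -8 + m**2 (H(m) = -8 + m**3/m = -8 + m**2)
(565 + 2821) + H((-4 + 2)*2) = (565 + 2821) + (-8 + ((-4 + 2)*2)**2) = 3386 + (-8 + (-2*2)**2) = 3386 + (-8 + (-4)**2) = 3386 + (-8 + 16) = 3386 + 8 = 3394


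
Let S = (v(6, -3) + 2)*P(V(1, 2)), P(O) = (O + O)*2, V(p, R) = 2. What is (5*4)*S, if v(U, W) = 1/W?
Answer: 800/3 ≈ 266.67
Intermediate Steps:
P(O) = 4*O (P(O) = (2*O)*2 = 4*O)
S = 40/3 (S = (1/(-3) + 2)*(4*2) = (-1/3 + 2)*8 = (5/3)*8 = 40/3 ≈ 13.333)
(5*4)*S = (5*4)*(40/3) = 20*(40/3) = 800/3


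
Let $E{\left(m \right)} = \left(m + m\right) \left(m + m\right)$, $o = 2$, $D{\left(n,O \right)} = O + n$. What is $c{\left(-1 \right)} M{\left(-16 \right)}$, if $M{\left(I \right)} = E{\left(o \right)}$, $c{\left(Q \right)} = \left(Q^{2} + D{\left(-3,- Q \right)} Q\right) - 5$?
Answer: $-32$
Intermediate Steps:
$c{\left(Q \right)} = -5 + Q^{2} + Q \left(-3 - Q\right)$ ($c{\left(Q \right)} = \left(Q^{2} + \left(- Q - 3\right) Q\right) - 5 = \left(Q^{2} + \left(-3 - Q\right) Q\right) - 5 = \left(Q^{2} + Q \left(-3 - Q\right)\right) - 5 = -5 + Q^{2} + Q \left(-3 - Q\right)$)
$E{\left(m \right)} = 4 m^{2}$ ($E{\left(m \right)} = 2 m 2 m = 4 m^{2}$)
$M{\left(I \right)} = 16$ ($M{\left(I \right)} = 4 \cdot 2^{2} = 4 \cdot 4 = 16$)
$c{\left(-1 \right)} M{\left(-16 \right)} = \left(-5 - -3\right) 16 = \left(-5 + 3\right) 16 = \left(-2\right) 16 = -32$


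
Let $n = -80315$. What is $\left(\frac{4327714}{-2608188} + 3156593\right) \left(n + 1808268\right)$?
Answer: $\frac{7113104403469369405}{1304094} \approx 5.4544 \cdot 10^{12}$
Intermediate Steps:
$\left(\frac{4327714}{-2608188} + 3156593\right) \left(n + 1808268\right) = \left(\frac{4327714}{-2608188} + 3156593\right) \left(-80315 + 1808268\right) = \left(4327714 \left(- \frac{1}{2608188}\right) + 3156593\right) 1727953 = \left(- \frac{2163857}{1304094} + 3156593\right) 1727953 = \frac{4116491827885}{1304094} \cdot 1727953 = \frac{7113104403469369405}{1304094}$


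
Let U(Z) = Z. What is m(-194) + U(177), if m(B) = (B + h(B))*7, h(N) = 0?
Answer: -1181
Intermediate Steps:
m(B) = 7*B (m(B) = (B + 0)*7 = B*7 = 7*B)
m(-194) + U(177) = 7*(-194) + 177 = -1358 + 177 = -1181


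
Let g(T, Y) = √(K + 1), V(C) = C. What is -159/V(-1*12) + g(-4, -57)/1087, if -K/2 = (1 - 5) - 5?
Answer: 53/4 + √19/1087 ≈ 13.254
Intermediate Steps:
K = 18 (K = -2*((1 - 5) - 5) = -2*(-4 - 5) = -2*(-9) = 18)
g(T, Y) = √19 (g(T, Y) = √(18 + 1) = √19)
-159/V(-1*12) + g(-4, -57)/1087 = -159/((-1*12)) + √19/1087 = -159/(-12) + √19*(1/1087) = -159*(-1/12) + √19/1087 = 53/4 + √19/1087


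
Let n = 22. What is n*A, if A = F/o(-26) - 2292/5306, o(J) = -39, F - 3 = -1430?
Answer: 82305014/103467 ≈ 795.47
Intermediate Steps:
F = -1427 (F = 3 - 1430 = -1427)
A = 3741137/103467 (A = -1427/(-39) - 2292/5306 = -1427*(-1/39) - 2292*1/5306 = 1427/39 - 1146/2653 = 3741137/103467 ≈ 36.158)
n*A = 22*(3741137/103467) = 82305014/103467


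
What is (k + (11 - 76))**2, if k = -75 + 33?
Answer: 11449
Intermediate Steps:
k = -42
(k + (11 - 76))**2 = (-42 + (11 - 76))**2 = (-42 - 65)**2 = (-107)**2 = 11449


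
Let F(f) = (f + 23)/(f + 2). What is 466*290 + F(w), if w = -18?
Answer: 2162235/16 ≈ 1.3514e+5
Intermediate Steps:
F(f) = (23 + f)/(2 + f)
466*290 + F(w) = 466*290 + (23 - 18)/(2 - 18) = 135140 + 5/(-16) = 135140 - 1/16*5 = 135140 - 5/16 = 2162235/16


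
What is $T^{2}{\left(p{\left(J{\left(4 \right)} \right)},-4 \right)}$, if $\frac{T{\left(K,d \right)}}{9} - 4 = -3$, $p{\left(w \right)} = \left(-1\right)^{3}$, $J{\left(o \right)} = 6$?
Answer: $81$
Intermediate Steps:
$p{\left(w \right)} = -1$
$T{\left(K,d \right)} = 9$ ($T{\left(K,d \right)} = 36 + 9 \left(-3\right) = 36 - 27 = 9$)
$T^{2}{\left(p{\left(J{\left(4 \right)} \right)},-4 \right)} = 9^{2} = 81$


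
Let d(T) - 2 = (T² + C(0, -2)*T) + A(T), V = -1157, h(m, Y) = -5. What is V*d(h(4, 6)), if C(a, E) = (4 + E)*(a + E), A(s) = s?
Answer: -48594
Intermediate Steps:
C(a, E) = (4 + E)*(E + a)
d(T) = 2 + T² - 3*T (d(T) = 2 + ((T² + ((-2)² + 4*(-2) + 4*0 - 2*0)*T) + T) = 2 + ((T² + (4 - 8 + 0 + 0)*T) + T) = 2 + ((T² - 4*T) + T) = 2 + (T² - 3*T) = 2 + T² - 3*T)
V*d(h(4, 6)) = -1157*(2 + (-5)² - 3*(-5)) = -1157*(2 + 25 + 15) = -1157*42 = -48594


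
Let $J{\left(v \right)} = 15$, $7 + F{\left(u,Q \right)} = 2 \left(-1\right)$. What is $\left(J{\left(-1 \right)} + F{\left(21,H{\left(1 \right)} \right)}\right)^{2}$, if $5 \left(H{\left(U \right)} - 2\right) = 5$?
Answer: $36$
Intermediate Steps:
$H{\left(U \right)} = 3$ ($H{\left(U \right)} = 2 + \frac{1}{5} \cdot 5 = 2 + 1 = 3$)
$F{\left(u,Q \right)} = -9$ ($F{\left(u,Q \right)} = -7 + 2 \left(-1\right) = -7 - 2 = -9$)
$\left(J{\left(-1 \right)} + F{\left(21,H{\left(1 \right)} \right)}\right)^{2} = \left(15 - 9\right)^{2} = 6^{2} = 36$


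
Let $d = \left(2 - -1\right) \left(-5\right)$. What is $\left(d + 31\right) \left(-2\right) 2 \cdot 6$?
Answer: $-384$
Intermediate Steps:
$d = -15$ ($d = \left(2 + 1\right) \left(-5\right) = 3 \left(-5\right) = -15$)
$\left(d + 31\right) \left(-2\right) 2 \cdot 6 = \left(-15 + 31\right) \left(-2\right) 2 \cdot 6 = 16 \left(\left(-4\right) 6\right) = 16 \left(-24\right) = -384$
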